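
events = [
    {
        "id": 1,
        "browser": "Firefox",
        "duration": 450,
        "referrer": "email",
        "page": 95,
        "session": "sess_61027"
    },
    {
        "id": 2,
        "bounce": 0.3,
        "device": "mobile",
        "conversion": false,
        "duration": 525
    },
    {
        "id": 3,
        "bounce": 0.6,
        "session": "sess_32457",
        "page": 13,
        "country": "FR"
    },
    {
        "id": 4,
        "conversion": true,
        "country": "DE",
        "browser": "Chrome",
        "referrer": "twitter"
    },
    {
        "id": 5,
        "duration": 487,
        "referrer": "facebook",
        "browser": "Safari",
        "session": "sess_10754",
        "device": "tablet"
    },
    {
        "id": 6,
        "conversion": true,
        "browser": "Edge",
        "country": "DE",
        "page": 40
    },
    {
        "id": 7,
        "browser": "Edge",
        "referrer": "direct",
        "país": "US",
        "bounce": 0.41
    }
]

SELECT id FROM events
[1, 2, 3, 4, 5, 6, 7]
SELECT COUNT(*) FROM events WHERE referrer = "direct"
1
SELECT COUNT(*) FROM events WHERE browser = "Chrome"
1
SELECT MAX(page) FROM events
95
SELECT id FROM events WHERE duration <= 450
[1]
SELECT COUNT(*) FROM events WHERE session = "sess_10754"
1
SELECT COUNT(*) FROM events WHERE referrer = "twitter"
1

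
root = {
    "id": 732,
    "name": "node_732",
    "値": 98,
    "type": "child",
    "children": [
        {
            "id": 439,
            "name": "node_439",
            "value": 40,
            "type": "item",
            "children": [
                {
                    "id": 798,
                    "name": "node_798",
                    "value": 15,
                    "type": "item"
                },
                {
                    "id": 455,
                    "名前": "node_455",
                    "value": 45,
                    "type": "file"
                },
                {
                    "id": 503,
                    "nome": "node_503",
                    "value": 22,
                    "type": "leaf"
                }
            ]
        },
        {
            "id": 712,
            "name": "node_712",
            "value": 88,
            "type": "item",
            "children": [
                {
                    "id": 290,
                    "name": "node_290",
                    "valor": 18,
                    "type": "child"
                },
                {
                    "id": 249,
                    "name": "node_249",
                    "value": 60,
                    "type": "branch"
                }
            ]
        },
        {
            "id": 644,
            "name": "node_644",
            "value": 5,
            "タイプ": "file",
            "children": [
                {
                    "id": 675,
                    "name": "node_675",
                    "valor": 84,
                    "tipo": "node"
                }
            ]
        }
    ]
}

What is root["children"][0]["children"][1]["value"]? 45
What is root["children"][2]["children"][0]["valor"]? 84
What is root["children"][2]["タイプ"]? "file"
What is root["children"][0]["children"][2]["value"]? 22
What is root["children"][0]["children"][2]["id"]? 503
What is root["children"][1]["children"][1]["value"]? 60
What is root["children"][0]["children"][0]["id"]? 798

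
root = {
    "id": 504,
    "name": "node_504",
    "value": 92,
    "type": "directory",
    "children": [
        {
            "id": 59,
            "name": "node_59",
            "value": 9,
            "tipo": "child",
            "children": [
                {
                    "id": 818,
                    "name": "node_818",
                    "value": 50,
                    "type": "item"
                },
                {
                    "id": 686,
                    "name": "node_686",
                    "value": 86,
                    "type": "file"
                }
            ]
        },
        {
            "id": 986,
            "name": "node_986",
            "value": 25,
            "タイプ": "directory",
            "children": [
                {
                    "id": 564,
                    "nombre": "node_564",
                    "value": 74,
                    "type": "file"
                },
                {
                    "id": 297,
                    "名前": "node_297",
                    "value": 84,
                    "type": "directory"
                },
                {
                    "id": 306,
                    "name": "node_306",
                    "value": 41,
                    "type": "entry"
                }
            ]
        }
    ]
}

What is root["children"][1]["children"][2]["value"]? 41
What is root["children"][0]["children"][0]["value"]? 50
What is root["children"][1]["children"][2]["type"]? "entry"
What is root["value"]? 92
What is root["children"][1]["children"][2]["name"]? "node_306"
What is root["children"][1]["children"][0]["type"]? "file"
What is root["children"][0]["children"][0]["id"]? 818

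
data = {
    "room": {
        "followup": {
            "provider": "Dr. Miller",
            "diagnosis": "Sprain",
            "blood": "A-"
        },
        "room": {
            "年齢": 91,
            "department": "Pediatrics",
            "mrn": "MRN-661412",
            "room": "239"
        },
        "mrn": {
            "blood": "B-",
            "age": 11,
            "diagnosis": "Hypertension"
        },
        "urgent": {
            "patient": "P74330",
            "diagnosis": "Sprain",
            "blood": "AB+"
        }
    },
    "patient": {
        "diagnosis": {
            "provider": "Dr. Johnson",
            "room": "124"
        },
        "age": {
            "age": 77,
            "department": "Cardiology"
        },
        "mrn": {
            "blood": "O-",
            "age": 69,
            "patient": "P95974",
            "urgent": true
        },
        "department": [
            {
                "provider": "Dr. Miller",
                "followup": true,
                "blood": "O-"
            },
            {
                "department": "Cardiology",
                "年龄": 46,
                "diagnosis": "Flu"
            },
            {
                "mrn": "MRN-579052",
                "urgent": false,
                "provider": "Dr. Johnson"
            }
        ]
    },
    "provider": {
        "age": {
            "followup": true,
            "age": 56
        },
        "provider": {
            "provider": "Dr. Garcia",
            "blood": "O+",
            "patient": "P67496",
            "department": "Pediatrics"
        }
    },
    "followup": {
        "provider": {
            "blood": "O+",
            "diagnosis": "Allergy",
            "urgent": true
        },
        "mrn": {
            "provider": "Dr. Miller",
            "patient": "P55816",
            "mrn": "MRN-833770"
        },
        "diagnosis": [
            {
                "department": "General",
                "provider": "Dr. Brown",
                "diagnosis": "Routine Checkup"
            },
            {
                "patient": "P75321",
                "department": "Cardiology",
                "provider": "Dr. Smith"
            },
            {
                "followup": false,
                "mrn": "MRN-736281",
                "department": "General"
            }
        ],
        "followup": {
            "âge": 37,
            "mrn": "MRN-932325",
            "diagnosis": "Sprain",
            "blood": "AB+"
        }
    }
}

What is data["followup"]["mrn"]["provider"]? "Dr. Miller"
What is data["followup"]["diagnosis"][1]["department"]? "Cardiology"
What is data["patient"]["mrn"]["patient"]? "P95974"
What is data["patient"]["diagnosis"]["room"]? "124"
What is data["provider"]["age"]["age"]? 56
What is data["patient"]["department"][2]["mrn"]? "MRN-579052"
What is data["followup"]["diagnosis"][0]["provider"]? "Dr. Brown"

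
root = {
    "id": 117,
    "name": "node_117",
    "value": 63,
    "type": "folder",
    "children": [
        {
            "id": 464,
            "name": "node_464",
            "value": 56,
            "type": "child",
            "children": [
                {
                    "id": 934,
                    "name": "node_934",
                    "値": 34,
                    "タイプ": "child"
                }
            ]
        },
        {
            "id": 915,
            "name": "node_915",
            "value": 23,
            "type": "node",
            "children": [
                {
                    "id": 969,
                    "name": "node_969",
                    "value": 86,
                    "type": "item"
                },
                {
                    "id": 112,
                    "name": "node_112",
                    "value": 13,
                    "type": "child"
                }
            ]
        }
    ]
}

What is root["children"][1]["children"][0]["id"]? 969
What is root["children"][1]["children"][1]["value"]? 13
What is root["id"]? 117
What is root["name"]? "node_117"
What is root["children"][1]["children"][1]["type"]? "child"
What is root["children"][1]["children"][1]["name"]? "node_112"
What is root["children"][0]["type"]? "child"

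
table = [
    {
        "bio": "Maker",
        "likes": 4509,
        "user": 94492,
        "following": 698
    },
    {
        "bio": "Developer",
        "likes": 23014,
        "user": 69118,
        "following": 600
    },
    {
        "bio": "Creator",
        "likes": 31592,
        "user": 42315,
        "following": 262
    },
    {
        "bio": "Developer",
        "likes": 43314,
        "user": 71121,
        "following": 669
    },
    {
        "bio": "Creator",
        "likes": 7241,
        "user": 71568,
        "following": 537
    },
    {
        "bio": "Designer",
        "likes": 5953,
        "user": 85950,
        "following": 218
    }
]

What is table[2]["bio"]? "Creator"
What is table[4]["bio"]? "Creator"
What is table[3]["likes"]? 43314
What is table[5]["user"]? 85950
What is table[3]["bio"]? "Developer"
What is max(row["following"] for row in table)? 698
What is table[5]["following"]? 218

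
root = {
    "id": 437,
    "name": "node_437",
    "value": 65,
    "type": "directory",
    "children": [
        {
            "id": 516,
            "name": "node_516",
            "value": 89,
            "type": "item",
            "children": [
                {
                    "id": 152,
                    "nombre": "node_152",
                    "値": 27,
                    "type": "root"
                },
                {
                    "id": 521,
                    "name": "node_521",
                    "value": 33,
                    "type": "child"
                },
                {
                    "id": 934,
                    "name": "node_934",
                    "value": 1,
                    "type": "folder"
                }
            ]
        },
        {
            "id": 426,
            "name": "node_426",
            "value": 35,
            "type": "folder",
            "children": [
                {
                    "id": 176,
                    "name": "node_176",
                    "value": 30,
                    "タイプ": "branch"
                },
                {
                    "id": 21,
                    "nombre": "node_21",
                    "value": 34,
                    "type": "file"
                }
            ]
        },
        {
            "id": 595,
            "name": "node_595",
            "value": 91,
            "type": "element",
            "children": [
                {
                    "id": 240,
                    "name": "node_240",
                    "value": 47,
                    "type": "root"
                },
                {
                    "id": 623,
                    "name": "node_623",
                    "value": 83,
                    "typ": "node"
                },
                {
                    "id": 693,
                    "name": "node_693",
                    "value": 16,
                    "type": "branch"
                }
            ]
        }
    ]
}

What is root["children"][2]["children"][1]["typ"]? "node"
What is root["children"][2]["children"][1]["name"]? "node_623"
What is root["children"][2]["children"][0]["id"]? 240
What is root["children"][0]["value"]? 89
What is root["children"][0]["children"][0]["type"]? "root"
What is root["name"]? "node_437"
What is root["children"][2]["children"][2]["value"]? 16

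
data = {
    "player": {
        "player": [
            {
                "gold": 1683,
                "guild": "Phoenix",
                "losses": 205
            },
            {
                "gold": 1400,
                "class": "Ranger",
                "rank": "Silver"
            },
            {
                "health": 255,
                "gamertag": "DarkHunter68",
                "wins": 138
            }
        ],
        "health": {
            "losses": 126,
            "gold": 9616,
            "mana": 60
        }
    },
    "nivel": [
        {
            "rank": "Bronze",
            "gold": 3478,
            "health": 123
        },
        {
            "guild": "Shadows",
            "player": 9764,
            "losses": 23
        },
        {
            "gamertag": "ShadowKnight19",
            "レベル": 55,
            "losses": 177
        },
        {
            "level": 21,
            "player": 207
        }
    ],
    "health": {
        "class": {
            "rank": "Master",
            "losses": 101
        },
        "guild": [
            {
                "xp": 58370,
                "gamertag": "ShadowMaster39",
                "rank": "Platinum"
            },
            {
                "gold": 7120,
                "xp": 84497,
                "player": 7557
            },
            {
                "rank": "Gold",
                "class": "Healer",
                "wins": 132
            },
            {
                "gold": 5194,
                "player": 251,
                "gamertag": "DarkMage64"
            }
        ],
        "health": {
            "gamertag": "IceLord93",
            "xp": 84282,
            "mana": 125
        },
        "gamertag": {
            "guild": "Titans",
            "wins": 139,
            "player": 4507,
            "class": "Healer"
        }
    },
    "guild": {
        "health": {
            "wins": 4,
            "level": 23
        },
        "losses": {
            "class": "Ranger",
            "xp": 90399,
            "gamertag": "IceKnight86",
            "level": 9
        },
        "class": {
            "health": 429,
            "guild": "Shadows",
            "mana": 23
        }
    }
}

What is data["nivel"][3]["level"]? 21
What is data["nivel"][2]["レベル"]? 55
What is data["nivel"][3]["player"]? 207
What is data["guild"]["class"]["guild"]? "Shadows"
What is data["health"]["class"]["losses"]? 101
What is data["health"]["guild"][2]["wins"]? 132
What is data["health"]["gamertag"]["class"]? "Healer"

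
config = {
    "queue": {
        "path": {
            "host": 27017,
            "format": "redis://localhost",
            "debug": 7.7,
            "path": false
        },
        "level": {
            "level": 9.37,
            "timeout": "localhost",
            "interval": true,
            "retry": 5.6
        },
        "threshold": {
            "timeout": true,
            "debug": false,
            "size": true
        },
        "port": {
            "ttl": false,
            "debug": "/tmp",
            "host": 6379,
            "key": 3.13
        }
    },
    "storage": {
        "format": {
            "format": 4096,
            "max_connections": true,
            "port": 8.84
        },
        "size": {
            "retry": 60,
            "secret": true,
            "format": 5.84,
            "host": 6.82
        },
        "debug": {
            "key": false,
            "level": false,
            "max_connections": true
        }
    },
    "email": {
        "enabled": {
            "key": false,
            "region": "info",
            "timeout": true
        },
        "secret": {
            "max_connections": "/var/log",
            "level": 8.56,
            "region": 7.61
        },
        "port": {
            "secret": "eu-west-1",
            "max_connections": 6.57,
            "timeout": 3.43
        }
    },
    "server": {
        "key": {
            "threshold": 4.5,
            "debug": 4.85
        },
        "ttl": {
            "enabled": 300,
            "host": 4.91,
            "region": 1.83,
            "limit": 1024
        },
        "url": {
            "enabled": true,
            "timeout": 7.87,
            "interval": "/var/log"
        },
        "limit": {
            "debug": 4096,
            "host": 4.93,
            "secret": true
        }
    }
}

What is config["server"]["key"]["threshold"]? 4.5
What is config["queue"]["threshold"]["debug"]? False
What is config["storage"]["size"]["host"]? 6.82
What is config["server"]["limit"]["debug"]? 4096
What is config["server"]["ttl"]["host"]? 4.91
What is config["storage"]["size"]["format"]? 5.84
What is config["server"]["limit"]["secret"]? True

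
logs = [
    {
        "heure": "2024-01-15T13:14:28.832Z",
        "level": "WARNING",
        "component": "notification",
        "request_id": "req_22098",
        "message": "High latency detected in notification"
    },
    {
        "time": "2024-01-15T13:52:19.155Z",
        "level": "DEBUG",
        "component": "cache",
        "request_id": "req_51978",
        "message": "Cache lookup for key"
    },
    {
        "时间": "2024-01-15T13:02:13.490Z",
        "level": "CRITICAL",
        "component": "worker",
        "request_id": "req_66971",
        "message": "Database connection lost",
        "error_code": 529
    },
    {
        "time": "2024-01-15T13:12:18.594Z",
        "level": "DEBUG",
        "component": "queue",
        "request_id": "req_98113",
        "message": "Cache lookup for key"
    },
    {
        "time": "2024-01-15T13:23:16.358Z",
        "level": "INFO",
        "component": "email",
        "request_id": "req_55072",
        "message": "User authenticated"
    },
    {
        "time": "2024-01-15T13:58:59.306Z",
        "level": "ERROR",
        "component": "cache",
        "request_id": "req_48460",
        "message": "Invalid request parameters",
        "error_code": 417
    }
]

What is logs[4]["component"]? "email"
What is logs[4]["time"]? "2024-01-15T13:23:16.358Z"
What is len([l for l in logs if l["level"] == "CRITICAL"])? 1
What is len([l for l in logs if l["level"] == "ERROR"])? 1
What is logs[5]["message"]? "Invalid request parameters"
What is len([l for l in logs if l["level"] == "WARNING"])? 1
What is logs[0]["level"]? "WARNING"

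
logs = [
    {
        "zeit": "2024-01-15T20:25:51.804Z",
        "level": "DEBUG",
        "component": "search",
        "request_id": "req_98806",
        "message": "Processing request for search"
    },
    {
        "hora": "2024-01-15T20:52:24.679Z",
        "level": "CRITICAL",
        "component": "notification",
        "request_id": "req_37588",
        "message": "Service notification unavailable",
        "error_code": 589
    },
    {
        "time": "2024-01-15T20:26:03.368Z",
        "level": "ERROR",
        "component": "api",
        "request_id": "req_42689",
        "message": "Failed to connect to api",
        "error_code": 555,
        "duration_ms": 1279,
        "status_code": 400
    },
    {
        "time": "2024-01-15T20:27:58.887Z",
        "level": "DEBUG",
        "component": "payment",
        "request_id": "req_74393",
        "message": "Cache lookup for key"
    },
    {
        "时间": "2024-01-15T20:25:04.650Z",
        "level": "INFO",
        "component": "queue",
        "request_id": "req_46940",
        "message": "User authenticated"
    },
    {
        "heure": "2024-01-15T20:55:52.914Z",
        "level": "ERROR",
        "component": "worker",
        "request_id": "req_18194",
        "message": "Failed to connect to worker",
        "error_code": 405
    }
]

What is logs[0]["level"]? "DEBUG"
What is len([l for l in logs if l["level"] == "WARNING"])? 0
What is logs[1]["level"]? "CRITICAL"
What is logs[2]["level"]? "ERROR"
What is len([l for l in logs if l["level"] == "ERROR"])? 2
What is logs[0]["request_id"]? "req_98806"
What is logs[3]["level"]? "DEBUG"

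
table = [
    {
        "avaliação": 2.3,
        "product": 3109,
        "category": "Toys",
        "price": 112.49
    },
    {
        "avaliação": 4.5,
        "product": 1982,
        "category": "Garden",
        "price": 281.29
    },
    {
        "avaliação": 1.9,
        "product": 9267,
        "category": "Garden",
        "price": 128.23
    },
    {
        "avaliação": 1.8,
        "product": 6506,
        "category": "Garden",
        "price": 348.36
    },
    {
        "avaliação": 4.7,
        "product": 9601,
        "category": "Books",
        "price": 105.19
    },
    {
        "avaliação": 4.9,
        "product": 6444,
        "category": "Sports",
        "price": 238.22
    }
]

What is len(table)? 6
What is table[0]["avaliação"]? 2.3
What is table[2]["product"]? 9267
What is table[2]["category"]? "Garden"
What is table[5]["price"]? 238.22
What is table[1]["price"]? 281.29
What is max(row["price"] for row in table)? 348.36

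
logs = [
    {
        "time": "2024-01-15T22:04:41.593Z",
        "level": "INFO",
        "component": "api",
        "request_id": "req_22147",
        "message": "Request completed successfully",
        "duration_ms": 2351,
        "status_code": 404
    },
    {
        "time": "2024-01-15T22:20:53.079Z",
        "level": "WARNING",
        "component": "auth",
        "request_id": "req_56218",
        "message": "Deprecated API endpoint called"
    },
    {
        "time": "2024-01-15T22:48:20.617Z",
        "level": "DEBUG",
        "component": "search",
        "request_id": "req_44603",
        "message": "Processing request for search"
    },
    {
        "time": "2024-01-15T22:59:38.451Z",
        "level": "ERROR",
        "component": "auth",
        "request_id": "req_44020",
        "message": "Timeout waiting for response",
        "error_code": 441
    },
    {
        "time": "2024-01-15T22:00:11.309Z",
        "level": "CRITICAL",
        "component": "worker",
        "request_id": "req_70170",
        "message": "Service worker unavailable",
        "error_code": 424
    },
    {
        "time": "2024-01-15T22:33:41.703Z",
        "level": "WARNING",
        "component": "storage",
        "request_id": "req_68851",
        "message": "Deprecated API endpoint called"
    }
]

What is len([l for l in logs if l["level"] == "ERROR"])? 1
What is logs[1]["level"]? "WARNING"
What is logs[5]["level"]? "WARNING"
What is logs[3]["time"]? "2024-01-15T22:59:38.451Z"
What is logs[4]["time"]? "2024-01-15T22:00:11.309Z"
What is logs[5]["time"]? "2024-01-15T22:33:41.703Z"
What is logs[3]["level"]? "ERROR"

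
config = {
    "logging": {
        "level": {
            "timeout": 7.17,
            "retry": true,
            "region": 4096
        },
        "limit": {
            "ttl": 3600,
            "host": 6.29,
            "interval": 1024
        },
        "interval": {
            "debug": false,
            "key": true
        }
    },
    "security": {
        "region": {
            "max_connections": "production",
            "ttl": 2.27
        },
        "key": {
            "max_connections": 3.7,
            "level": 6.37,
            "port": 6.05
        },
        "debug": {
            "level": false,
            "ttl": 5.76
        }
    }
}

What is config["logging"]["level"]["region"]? 4096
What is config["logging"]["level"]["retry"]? True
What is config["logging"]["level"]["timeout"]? 7.17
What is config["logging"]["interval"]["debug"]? False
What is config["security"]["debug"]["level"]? False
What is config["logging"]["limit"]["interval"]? 1024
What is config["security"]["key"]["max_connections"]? 3.7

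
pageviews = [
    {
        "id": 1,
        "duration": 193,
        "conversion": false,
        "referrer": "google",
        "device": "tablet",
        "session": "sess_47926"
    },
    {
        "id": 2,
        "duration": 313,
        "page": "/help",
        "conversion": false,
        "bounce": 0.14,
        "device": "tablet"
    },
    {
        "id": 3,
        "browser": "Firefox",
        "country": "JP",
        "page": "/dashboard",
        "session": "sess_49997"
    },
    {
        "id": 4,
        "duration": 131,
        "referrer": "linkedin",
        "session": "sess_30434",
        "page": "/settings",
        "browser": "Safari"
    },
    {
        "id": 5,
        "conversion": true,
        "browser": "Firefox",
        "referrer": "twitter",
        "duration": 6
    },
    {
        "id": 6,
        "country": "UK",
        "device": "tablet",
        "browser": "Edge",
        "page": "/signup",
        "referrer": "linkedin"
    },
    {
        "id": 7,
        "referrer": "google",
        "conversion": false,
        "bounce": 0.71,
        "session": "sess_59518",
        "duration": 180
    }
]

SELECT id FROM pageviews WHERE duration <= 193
[1, 4, 5, 7]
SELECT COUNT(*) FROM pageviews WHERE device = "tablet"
3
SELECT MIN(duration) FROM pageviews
6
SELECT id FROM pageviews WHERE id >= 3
[3, 4, 5, 6, 7]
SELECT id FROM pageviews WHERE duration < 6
[]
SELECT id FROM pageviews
[1, 2, 3, 4, 5, 6, 7]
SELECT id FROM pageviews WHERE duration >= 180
[1, 2, 7]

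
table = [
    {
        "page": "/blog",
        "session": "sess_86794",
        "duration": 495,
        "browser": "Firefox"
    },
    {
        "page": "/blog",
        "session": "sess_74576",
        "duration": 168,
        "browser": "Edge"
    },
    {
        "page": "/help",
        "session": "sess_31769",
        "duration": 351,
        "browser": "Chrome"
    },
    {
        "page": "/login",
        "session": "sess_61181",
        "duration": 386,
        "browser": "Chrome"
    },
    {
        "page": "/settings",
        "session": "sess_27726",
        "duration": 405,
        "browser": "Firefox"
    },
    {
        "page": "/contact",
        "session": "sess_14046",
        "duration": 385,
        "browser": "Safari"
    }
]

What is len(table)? 6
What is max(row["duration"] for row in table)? 495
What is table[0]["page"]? "/blog"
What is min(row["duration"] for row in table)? 168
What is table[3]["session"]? "sess_61181"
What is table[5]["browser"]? "Safari"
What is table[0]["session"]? "sess_86794"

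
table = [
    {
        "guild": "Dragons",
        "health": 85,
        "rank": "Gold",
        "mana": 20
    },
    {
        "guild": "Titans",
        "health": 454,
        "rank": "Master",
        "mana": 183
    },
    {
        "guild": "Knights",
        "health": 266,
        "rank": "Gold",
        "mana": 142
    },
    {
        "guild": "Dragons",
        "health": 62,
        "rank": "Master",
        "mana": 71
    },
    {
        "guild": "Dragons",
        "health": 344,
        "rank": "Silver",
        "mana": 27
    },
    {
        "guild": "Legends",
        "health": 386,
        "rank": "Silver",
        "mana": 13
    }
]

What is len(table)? 6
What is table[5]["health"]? 386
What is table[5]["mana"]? 13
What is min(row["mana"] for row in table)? 13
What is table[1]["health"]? 454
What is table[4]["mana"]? 27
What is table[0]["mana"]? 20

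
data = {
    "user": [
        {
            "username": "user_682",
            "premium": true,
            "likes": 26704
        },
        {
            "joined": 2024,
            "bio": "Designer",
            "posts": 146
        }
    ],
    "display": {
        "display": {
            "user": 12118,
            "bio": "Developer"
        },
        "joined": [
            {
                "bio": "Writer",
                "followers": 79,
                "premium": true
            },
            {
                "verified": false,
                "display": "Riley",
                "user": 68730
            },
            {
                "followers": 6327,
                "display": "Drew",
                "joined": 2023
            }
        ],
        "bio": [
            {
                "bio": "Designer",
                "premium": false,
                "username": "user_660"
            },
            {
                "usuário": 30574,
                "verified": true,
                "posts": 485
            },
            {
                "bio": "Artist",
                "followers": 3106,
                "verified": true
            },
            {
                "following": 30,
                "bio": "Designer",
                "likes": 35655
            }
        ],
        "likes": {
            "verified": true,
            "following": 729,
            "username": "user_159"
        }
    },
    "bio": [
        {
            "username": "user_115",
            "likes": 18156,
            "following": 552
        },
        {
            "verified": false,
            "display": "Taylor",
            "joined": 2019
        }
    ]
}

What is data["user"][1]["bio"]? "Designer"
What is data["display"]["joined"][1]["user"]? 68730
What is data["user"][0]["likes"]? 26704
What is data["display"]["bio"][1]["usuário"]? 30574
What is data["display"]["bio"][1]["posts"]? 485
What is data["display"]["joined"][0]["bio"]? "Writer"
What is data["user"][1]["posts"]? 146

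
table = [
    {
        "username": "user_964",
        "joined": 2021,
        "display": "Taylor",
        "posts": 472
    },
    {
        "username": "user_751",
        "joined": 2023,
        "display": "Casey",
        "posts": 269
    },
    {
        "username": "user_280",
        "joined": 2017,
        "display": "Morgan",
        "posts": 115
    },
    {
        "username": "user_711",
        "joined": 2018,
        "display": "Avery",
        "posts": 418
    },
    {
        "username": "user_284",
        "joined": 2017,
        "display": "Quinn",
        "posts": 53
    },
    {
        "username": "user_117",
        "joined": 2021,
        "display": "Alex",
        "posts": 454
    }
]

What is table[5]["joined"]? 2021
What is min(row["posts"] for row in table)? 53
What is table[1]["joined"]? 2023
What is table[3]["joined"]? 2018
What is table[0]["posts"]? 472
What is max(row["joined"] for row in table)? 2023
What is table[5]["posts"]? 454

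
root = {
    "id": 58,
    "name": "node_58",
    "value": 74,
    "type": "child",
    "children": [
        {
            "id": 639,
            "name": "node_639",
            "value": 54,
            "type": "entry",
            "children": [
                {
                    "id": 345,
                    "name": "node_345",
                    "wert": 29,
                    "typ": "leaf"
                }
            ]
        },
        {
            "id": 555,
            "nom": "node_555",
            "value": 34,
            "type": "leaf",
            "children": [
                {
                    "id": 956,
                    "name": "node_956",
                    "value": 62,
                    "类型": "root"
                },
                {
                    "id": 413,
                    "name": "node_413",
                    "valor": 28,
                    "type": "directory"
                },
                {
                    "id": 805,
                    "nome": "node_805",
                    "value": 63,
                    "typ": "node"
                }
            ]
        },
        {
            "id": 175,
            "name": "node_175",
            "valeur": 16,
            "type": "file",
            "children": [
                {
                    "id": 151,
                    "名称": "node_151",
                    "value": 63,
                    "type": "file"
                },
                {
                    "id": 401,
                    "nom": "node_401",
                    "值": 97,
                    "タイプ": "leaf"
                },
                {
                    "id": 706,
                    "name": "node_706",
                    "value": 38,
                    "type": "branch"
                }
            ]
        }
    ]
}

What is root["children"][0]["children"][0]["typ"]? "leaf"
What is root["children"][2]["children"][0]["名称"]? "node_151"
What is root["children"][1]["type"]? "leaf"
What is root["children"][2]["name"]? "node_175"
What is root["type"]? "child"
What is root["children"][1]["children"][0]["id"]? 956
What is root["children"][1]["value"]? 34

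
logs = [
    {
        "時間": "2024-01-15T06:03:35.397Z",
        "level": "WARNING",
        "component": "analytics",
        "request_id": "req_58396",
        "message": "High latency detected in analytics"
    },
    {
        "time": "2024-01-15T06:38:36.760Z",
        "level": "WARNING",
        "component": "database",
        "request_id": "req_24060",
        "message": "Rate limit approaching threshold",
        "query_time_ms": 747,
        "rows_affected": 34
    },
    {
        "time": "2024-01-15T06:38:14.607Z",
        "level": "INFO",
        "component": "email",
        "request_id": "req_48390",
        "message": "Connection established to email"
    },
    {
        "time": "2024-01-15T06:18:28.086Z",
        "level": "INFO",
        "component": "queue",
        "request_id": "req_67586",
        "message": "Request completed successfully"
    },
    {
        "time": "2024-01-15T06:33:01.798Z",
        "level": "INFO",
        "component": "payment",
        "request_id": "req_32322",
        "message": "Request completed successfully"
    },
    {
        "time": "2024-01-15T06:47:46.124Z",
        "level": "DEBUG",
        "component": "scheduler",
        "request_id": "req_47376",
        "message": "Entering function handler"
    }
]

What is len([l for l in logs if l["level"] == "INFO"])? 3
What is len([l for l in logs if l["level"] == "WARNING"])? 2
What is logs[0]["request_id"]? "req_58396"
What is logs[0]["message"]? "High latency detected in analytics"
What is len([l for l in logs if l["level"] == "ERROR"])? 0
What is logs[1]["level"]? "WARNING"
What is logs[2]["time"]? "2024-01-15T06:38:14.607Z"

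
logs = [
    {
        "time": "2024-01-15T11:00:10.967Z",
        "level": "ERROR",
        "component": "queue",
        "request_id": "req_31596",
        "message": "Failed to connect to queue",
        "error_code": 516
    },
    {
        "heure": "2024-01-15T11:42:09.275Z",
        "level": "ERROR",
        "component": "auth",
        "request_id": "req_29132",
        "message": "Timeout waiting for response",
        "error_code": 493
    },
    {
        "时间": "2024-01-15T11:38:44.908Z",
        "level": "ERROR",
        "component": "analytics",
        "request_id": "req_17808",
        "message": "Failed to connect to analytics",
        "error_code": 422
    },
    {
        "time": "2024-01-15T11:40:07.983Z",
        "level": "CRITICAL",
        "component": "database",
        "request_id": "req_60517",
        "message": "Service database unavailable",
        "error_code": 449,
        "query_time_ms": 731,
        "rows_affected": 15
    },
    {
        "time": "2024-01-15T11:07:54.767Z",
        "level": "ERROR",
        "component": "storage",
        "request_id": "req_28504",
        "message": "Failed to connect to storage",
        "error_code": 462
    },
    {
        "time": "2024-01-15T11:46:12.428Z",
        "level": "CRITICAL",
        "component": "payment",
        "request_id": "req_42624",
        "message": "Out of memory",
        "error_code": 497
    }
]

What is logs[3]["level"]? "CRITICAL"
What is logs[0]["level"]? "ERROR"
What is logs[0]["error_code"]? 516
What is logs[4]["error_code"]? 462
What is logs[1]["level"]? "ERROR"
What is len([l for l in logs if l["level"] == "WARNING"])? 0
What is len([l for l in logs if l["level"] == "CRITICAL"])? 2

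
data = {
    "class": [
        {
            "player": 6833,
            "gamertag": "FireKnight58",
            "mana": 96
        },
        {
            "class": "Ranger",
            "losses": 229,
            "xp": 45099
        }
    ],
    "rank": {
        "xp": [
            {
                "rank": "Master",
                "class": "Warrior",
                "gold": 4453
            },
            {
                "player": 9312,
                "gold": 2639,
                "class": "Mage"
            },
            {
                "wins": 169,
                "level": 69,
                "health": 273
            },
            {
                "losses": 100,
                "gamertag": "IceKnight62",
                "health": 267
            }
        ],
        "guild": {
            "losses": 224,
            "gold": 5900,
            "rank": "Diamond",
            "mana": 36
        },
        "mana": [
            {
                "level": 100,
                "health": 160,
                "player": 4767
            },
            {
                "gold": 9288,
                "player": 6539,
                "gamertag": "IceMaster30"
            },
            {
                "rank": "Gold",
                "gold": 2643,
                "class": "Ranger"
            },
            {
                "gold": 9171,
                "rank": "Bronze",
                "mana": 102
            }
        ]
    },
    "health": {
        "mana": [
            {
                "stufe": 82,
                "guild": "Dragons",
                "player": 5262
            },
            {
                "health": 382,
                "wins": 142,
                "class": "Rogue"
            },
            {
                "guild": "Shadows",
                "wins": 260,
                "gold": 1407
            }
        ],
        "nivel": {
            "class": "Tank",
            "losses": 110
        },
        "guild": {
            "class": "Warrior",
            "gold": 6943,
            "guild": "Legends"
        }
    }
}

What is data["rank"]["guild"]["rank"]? "Diamond"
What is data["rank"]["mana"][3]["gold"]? 9171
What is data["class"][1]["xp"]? 45099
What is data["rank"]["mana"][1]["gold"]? 9288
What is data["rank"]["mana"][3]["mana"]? 102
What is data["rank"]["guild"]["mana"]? 36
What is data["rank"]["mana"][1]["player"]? 6539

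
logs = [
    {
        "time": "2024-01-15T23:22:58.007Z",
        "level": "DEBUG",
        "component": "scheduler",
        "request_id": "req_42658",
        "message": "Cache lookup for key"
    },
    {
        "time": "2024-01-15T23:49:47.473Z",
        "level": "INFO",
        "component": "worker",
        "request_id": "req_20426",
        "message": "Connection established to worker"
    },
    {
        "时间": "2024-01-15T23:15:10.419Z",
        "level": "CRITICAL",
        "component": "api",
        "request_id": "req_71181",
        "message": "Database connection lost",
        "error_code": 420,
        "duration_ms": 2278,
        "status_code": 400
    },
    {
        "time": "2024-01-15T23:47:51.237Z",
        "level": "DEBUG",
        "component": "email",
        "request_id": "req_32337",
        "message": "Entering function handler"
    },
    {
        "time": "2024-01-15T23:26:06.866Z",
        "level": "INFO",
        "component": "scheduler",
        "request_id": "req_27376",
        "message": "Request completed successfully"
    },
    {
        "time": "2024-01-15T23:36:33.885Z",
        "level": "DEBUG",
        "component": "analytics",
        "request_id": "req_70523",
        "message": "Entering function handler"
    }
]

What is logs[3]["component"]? "email"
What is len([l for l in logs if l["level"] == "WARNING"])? 0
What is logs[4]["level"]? "INFO"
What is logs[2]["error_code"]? 420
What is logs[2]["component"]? "api"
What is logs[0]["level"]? "DEBUG"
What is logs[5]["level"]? "DEBUG"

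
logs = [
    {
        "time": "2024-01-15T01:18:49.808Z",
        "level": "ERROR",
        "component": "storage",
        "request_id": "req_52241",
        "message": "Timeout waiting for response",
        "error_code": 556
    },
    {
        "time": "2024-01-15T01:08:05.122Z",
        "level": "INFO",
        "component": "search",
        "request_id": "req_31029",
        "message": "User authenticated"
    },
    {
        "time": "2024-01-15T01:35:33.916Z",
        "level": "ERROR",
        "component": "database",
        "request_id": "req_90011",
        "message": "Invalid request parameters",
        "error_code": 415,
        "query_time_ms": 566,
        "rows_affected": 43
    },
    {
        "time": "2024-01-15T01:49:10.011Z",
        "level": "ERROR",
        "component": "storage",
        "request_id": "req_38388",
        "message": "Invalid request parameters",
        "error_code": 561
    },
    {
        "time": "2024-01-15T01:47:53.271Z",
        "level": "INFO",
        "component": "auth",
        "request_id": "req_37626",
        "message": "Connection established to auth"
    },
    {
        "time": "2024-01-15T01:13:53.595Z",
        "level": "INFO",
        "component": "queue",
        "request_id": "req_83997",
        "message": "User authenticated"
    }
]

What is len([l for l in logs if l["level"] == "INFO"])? 3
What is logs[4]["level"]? "INFO"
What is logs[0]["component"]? "storage"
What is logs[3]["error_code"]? 561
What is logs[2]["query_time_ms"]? 566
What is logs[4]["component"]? "auth"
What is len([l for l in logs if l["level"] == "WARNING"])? 0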